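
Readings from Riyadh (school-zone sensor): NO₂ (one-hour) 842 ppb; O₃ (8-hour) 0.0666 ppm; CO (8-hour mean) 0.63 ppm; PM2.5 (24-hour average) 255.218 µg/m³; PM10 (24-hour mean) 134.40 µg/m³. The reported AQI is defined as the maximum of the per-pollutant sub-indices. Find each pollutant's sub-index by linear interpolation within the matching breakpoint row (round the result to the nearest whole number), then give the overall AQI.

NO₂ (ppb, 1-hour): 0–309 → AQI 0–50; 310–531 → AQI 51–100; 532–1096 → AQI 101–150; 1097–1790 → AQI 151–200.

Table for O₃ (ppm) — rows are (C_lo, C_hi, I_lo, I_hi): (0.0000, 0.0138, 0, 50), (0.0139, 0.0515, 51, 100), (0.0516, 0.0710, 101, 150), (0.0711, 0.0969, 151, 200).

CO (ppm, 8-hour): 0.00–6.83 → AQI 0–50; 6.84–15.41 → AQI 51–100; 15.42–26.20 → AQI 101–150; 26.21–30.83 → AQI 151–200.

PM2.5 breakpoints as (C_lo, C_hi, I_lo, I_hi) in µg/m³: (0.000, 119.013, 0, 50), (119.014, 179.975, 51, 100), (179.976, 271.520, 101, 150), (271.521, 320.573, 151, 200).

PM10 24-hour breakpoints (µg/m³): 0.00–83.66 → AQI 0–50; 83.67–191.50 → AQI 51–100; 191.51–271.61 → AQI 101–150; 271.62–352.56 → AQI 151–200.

141

NO₂ 842: bracket 532–1096 → index 101–150; slope 49/564, offset 310.
AQI = 101 + 49/564·310 ≈ 127.93 ⇒ 128.
O₃: 0.0666 lies in 0.0516–0.0710, so I_lo=101, I_hi=150, C_lo=0.0516, C_hi=0.0710.
(150−101)/(0.0710−0.0516) × (0.0666−0.0516) + 101 = 49/0.0194 × 0.0150 + 101 ≈ 138.89 → 139.
CO 0.63: bracket 0.00–6.83 → index 0–50; slope 50/6.83, offset 0.63.
AQI = 0 + 50/6.83·0.63 ≈ 4.61 ⇒ 5.
PM2.5: 255.218 ∈ [179.976, 271.520] ↔ index [101, 150].
101 + (255.218−179.976)·(150−101)/(271.520−179.976) = 101 + 75.242·49/91.544 ≈ 141.27, so AQI = 141.
PM10: 134.40 ∈ [83.67, 191.50] ↔ index [51, 100].
51 + (134.40−83.67)·(100−51)/(191.50−83.67) = 51 + 50.73·49/107.83 ≈ 74.05, so AQI = 74.
Sub-indices: NO₂→128, O₃→139, CO→5, PM2.5→141, PM10→74. Overall AQI = max = 141; dominant pollutant is PM2.5.
AQI 141: Unhealthy for Sensitive Groups.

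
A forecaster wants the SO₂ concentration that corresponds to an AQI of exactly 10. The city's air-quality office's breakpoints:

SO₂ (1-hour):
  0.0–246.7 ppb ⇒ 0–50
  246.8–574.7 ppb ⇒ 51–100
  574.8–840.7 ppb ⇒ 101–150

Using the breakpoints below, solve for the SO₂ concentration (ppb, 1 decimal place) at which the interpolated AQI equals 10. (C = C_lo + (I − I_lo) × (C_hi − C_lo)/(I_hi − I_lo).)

49.3

AQI 10 lies in the 0–50 band, which corresponds to 0.0–246.7 ppb.
C = 0.0 + (10−0)×(246.7−0.0)/(50−0) = 0.0 + 10×246.7/50 ≈ 49.340 ppb → 49.3 ppb to 1 dp.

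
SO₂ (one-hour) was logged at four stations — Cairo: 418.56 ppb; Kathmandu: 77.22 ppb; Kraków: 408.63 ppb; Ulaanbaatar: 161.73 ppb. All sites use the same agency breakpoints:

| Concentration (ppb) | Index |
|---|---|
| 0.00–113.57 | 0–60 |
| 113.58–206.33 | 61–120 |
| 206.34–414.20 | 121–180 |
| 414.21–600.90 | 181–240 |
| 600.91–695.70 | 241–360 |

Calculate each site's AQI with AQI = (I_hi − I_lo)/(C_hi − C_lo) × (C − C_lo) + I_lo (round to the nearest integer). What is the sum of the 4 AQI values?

Cairo 418.56: bracket 414.21–600.90 → index 181–240; slope 59/186.69, offset 4.35.
AQI = 181 + 59/186.69·4.35 ≈ 182.37 ⇒ 182.
Kathmandu: row 0.00–113.57 (AQI 0–60). (60−0)·(77.22−0.00)/(113.57−0.00) + 0 = 60·77.22/113.57 + 0 ≈ 40.80 → 41.
Kraków: 408.63 lies in 206.34–414.20, so I_lo=121, I_hi=180, C_lo=206.34, C_hi=414.20.
(180−121)/(414.20−206.34) × (408.63−206.34) + 121 = 59/207.86 × 202.29 + 121 ≈ 178.42 → 178.
Ulaanbaatar: row 113.58–206.33 (AQI 61–120). (120−61)·(161.73−113.58)/(206.33−113.58) + 61 = 59·48.15/92.75 + 61 ≈ 91.63 → 92.
AQIs: Cairo=182, Kathmandu=41, Kraków=178, Ulaanbaatar=92. Sum = 182 + 41 + 178 + 92 = 493.

493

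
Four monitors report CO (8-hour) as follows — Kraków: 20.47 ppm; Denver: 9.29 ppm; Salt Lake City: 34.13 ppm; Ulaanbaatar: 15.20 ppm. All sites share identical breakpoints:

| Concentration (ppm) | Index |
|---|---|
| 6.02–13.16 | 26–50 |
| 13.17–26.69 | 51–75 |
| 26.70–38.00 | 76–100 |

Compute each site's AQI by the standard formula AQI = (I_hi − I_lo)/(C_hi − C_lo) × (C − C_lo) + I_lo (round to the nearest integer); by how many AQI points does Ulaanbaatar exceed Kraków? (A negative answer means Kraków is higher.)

Kraków: 20.47 lies in 13.17–26.69, so I_lo=51, I_hi=75, C_lo=13.17, C_hi=26.69.
(75−51)/(26.69−13.17) × (20.47−13.17) + 51 = 24/13.52 × 7.30 + 51 ≈ 63.96 → 64.
Denver: row 6.02–13.16 (AQI 26–50). (50−26)·(9.29−6.02)/(13.16−6.02) + 26 = 24·3.27/7.14 + 26 ≈ 36.99 → 37.
Salt Lake City 34.13: bracket 26.70–38.00 → index 76–100; slope 24/11.30, offset 7.43.
AQI = 76 + 24/11.30·7.43 ≈ 91.78 ⇒ 92.
Ulaanbaatar 15.20: bracket 13.17–26.69 → index 51–75; slope 24/13.52, offset 2.03.
AQI = 51 + 24/13.52·2.03 ≈ 54.60 ⇒ 55.
AQIs: Kraków=64, Denver=37, Salt Lake City=92, Ulaanbaatar=55. Ulaanbaatar (55) − Kraków (64) = -9.

-9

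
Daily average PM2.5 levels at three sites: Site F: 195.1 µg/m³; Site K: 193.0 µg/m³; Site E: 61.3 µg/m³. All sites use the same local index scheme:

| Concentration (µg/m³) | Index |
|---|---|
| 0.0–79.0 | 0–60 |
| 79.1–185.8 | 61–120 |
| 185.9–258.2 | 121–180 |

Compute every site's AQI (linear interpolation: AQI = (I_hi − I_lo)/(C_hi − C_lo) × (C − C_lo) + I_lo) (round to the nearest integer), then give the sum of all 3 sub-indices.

303

Site F: 195.1 ∈ [185.9, 258.2] ↔ index [121, 180].
121 + (195.1−185.9)·(180−121)/(258.2−185.9) = 121 + 9.2·59/72.3 ≈ 128.51, so AQI = 129.
Site K: 193.0 lies in 185.9–258.2, so I_lo=121, I_hi=180, C_lo=185.9, C_hi=258.2.
(180−121)/(258.2−185.9) × (193.0−185.9) + 121 = 59/72.3 × 7.1 + 121 ≈ 126.79 → 127.
Site E: row 0.0–79.0 (AQI 0–60). (60−0)·(61.3−0.0)/(79.0−0.0) + 0 = 60·61.3/79.0 + 0 ≈ 46.56 → 47.
AQIs: Site F=129, Site K=127, Site E=47. Sum = 129 + 127 + 47 = 303.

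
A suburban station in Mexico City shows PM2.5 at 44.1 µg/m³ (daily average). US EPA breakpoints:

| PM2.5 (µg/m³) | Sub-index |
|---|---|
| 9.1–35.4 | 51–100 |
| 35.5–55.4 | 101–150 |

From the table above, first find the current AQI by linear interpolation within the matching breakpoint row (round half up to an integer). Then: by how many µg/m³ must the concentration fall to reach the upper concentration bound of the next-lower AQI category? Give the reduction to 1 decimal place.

8.7

PM2.5: row 35.5–55.4 (AQI 101–150). (150−101)·(44.1−35.5)/(55.4−35.5) + 101 = 49·8.6/19.9 + 101 ≈ 122.18 → 122.
Current AQI 122 is in the Unhealthy for Sensitive Groups range (101–150). The next-lower category tops out at AQI 100, whose upper concentration bound is 35.4 µg/m³.
Reduction needed = 44.1 − 35.4 = 8.7 µg/m³.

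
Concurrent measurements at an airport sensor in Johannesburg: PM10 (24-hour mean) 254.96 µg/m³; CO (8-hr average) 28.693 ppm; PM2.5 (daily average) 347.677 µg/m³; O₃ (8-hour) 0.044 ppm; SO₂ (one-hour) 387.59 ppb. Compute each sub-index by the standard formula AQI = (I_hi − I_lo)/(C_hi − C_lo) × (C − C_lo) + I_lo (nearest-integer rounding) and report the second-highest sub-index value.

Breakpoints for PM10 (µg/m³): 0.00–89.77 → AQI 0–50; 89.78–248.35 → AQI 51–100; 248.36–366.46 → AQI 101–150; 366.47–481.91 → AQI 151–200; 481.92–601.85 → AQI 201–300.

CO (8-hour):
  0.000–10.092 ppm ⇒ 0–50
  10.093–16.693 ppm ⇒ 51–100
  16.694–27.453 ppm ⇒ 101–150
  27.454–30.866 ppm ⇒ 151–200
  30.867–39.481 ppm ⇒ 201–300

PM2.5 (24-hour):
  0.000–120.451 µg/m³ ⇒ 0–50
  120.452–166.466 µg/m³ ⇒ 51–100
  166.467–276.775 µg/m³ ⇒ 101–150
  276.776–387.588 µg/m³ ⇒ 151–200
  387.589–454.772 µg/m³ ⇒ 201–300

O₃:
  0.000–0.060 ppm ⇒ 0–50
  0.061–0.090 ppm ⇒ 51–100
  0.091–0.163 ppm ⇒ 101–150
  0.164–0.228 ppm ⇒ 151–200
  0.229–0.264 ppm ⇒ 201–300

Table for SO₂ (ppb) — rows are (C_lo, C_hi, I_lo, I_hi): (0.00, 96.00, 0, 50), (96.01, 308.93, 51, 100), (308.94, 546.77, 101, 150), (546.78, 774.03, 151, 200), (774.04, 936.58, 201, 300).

169

PM10: 254.96 lies in 248.36–366.46, so I_lo=101, I_hi=150, C_lo=248.36, C_hi=366.46.
(150−101)/(366.46−248.36) × (254.96−248.36) + 101 = 49/118.10 × 6.60 + 101 ≈ 103.74 → 104.
CO: row 27.454–30.866 (AQI 151–200). (200−151)·(28.693−27.454)/(30.866−27.454) + 151 = 49·1.239/3.412 + 151 ≈ 168.79 → 169.
PM2.5: 347.677 ∈ [276.776, 387.588] ↔ index [151, 200].
151 + (347.677−276.776)·(200−151)/(387.588−276.776) = 151 + 70.901·49/110.812 ≈ 182.35, so AQI = 182.
O₃: 0.044 ∈ [0.000, 0.060] ↔ index [0, 50].
0 + (0.044−0.000)·(50−0)/(0.060−0.000) = 0 + 0.044·50/0.060 ≈ 36.67, so AQI = 37.
SO₂: 387.59 ∈ [308.94, 546.77] ↔ index [101, 150].
101 + (387.59−308.94)·(150−101)/(546.77−308.94) = 101 + 78.65·49/237.83 ≈ 117.20, so AQI = 117.
Sub-indices: PM10→104, CO→169, PM2.5→182, O₃→37, SO₂→117. Ranked high→low: 182, 169, 117, 104, 37. Second-highest sub-index = 169.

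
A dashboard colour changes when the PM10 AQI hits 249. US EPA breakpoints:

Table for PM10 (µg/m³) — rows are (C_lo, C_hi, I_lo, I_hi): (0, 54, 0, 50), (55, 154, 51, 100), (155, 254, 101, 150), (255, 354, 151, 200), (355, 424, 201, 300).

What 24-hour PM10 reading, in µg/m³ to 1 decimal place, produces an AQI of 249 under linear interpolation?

388.5

AQI 249 lies in the 201–300 band, which corresponds to 355–424 µg/m³.
C = 355 + (249−201)×(424−355)/(300−201) = 355 + 48×69/99 ≈ 388.455 µg/m³ → 388.5 µg/m³ to 1 dp.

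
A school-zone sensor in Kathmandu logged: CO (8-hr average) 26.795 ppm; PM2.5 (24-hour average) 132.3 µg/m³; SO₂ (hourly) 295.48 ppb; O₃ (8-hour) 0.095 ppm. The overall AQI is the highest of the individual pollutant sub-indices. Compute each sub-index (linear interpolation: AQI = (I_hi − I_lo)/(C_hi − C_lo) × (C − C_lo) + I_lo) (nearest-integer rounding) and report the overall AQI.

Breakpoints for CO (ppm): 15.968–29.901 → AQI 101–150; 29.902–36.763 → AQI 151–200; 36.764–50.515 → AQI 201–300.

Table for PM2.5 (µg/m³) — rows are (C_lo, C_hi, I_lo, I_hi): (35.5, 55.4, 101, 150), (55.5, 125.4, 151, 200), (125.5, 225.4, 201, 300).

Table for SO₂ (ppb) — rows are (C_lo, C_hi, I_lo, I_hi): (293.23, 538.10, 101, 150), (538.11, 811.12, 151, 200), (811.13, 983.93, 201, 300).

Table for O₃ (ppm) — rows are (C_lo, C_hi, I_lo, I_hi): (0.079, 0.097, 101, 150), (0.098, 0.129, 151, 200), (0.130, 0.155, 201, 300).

CO: 26.795 lies in 15.968–29.901, so I_lo=101, I_hi=150, C_lo=15.968, C_hi=29.901.
(150−101)/(29.901−15.968) × (26.795−15.968) + 101 = 49/13.933 × 10.827 + 101 ≈ 139.08 → 139.
PM2.5 132.3: bracket 125.5–225.4 → index 201–300; slope 99/99.9, offset 6.8.
AQI = 201 + 99/99.9·6.8 ≈ 207.74 ⇒ 208.
SO₂ 295.48: bracket 293.23–538.10 → index 101–150; slope 49/244.87, offset 2.25.
AQI = 101 + 49/244.87·2.25 ≈ 101.45 ⇒ 101.
O₃ 0.095: bracket 0.079–0.097 → index 101–150; slope 49/0.018, offset 0.016.
AQI = 101 + 49/0.018·0.016 ≈ 144.56 ⇒ 145.
Sub-indices: CO→139, PM2.5→208, SO₂→101, O₃→145. Overall AQI = max = 208; dominant pollutant is PM2.5.

208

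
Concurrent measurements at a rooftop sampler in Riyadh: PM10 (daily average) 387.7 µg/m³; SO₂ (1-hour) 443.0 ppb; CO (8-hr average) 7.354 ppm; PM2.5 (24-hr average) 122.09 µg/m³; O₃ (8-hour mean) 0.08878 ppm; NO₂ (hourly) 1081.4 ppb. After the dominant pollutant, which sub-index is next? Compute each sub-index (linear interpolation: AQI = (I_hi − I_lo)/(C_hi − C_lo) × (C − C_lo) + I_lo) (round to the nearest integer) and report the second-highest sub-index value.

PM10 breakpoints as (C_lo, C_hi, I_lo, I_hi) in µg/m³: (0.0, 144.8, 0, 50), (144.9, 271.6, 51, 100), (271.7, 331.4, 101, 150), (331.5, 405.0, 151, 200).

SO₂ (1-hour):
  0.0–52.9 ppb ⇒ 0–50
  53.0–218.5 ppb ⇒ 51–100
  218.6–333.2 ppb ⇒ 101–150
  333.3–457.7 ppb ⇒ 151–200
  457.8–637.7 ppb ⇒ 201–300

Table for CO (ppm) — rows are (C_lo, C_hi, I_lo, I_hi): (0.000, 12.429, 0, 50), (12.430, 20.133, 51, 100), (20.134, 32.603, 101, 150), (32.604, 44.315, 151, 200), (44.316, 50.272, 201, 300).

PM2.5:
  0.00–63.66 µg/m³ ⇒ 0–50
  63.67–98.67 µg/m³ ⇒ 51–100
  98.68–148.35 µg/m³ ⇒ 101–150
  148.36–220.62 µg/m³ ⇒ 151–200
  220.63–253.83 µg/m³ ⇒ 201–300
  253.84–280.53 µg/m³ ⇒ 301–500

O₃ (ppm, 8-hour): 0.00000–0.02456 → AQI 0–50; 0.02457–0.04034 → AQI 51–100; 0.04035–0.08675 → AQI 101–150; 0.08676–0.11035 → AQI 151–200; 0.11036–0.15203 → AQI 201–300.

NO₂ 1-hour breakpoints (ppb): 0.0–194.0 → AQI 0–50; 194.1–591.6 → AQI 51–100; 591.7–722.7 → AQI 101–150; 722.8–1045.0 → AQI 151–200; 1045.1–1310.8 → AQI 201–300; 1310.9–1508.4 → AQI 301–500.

PM10 387.7: bracket 331.5–405.0 → index 151–200; slope 49/73.5, offset 56.2.
AQI = 151 + 49/73.5·56.2 ≈ 188.47 ⇒ 188.
SO₂: 443.0 ∈ [333.3, 457.7] ↔ index [151, 200].
151 + (443.0−333.3)·(200−151)/(457.7−333.3) = 151 + 109.7·49/124.4 ≈ 194.21, so AQI = 194.
CO: 7.354 ∈ [0.000, 12.429] ↔ index [0, 50].
0 + (7.354−0.000)·(50−0)/(12.429−0.000) = 0 + 7.354·50/12.429 ≈ 29.58, so AQI = 30.
PM2.5: row 98.68–148.35 (AQI 101–150). (150−101)·(122.09−98.68)/(148.35−98.68) + 101 = 49·23.41/49.67 + 101 ≈ 124.09 → 124.
O₃: row 0.08676–0.11035 (AQI 151–200). (200−151)·(0.08878−0.08676)/(0.11035−0.08676) + 151 = 49·0.00202/0.02359 + 151 ≈ 155.20 → 155.
NO₂: row 1045.1–1310.8 (AQI 201–300). (300−201)·(1081.4−1045.1)/(1310.8−1045.1) + 201 = 99·36.3/265.7 + 201 ≈ 214.53 → 215.
Sub-indices: PM10→188, SO₂→194, CO→30, PM2.5→124, O₃→155, NO₂→215. Ranked high→low: 215, 194, 188, 155, 124, 30. Second-highest sub-index = 194.

194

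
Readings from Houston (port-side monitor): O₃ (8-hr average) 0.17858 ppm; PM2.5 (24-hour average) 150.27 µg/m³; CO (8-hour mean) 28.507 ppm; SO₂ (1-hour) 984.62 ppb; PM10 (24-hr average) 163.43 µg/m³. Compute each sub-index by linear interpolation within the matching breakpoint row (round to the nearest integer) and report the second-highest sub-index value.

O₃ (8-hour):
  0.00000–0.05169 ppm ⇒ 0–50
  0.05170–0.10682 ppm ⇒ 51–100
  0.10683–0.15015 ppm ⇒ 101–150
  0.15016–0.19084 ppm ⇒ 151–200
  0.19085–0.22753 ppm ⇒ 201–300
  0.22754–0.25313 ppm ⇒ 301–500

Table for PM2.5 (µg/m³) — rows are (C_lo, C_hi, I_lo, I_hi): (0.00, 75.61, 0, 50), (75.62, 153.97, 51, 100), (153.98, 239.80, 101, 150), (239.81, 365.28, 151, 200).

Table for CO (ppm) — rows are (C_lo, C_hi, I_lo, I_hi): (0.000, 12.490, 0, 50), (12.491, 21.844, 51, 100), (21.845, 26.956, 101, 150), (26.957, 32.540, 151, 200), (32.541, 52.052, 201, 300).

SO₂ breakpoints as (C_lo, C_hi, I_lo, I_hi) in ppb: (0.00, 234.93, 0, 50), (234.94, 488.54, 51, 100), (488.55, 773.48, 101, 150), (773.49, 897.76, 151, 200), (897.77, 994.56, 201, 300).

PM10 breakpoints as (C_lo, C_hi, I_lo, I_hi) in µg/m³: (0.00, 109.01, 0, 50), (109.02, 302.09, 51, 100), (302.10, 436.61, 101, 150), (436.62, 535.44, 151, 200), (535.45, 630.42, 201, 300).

185

O₃: 0.17858 lies in 0.15016–0.19084, so I_lo=151, I_hi=200, C_lo=0.15016, C_hi=0.19084.
(200−151)/(0.19084−0.15016) × (0.17858−0.15016) + 151 = 49/0.04068 × 0.02842 + 151 ≈ 185.23 → 185.
PM2.5 150.27: bracket 75.62–153.97 → index 51–100; slope 49/78.35, offset 74.65.
AQI = 51 + 49/78.35·74.65 ≈ 97.69 ⇒ 98.
CO: 28.507 ∈ [26.957, 32.540] ↔ index [151, 200].
151 + (28.507−26.957)·(200−151)/(32.540−26.957) = 151 + 1.550·49/5.583 ≈ 164.60, so AQI = 165.
SO₂ 984.62: bracket 897.77–994.56 → index 201–300; slope 99/96.79, offset 86.85.
AQI = 201 + 99/96.79·86.85 ≈ 289.83 ⇒ 290.
PM10: 163.43 lies in 109.02–302.09, so I_lo=51, I_hi=100, C_lo=109.02, C_hi=302.09.
(100−51)/(302.09−109.02) × (163.43−109.02) + 51 = 49/193.07 × 54.41 + 51 ≈ 64.81 → 65.
Sub-indices: O₃→185, PM2.5→98, CO→165, SO₂→290, PM10→65. Ranked high→low: 290, 185, 165, 98, 65. Second-highest sub-index = 185.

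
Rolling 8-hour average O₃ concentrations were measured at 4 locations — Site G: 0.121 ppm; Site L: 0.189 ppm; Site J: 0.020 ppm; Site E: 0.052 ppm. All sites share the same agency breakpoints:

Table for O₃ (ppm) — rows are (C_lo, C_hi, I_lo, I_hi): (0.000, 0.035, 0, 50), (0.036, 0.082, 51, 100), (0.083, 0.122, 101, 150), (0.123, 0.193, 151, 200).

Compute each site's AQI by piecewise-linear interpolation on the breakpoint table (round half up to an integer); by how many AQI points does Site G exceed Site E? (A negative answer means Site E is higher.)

Site G: 0.121 ∈ [0.083, 0.122] ↔ index [101, 150].
101 + (0.121−0.083)·(150−101)/(0.122−0.083) = 101 + 0.038·49/0.039 ≈ 148.74, so AQI = 149.
Site L: 0.189 ∈ [0.123, 0.193] ↔ index [151, 200].
151 + (0.189−0.123)·(200−151)/(0.193−0.123) = 151 + 0.066·49/0.070 ≈ 197.20, so AQI = 197.
Site J: 0.020 lies in 0.000–0.035, so I_lo=0, I_hi=50, C_lo=0.000, C_hi=0.035.
(50−0)/(0.035−0.000) × (0.020−0.000) + 0 = 50/0.035 × 0.020 + 0 ≈ 28.57 → 29.
Site E 0.052: bracket 0.036–0.082 → index 51–100; slope 49/0.046, offset 0.016.
AQI = 51 + 49/0.046·0.016 ≈ 68.04 ⇒ 68.
AQIs: Site G=149, Site L=197, Site J=29, Site E=68. Site G (149) − Site E (68) = 81.

81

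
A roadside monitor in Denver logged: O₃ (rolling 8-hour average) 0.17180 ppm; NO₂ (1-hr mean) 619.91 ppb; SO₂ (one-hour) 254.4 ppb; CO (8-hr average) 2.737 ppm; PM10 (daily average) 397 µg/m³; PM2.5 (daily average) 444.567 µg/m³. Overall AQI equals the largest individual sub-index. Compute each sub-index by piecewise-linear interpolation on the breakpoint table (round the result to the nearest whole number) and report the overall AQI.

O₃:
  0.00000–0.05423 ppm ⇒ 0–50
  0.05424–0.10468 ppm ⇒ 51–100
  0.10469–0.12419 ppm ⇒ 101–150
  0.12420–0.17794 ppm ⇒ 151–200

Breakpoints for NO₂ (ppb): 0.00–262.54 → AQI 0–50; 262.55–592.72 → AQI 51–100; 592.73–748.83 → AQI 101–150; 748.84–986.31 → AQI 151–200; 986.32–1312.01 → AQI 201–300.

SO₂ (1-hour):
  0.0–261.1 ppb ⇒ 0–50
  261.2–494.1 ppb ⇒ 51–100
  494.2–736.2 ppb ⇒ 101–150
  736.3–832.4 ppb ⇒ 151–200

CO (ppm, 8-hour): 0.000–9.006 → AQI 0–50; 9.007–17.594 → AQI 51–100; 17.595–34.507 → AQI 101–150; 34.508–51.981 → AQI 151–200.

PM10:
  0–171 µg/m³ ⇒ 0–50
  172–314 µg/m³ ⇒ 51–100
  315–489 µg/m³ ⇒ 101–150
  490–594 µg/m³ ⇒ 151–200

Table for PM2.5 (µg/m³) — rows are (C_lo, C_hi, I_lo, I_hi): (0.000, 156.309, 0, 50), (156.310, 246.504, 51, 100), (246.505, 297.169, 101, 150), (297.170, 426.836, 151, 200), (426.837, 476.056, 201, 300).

237

O₃ 0.17180: bracket 0.12420–0.17794 → index 151–200; slope 49/0.05374, offset 0.04760.
AQI = 151 + 49/0.05374·0.04760 ≈ 194.40 ⇒ 194.
NO₂ 619.91: bracket 592.73–748.83 → index 101–150; slope 49/156.10, offset 27.18.
AQI = 101 + 49/156.10·27.18 ≈ 109.53 ⇒ 110.
SO₂: 254.4 lies in 0.0–261.1, so I_lo=0, I_hi=50, C_lo=0.0, C_hi=261.1.
(50−0)/(261.1−0.0) × (254.4−0.0) + 0 = 50/261.1 × 254.4 + 0 ≈ 48.72 → 49.
CO: row 0.000–9.006 (AQI 0–50). (50−0)·(2.737−0.000)/(9.006−0.000) + 0 = 50·2.737/9.006 + 0 ≈ 15.20 → 15.
PM10 397: bracket 315–489 → index 101–150; slope 49/174, offset 82.
AQI = 101 + 49/174·82 ≈ 124.09 ⇒ 124.
PM2.5: row 426.837–476.056 (AQI 201–300). (300−201)·(444.567−426.837)/(476.056−426.837) + 201 = 99·17.730/49.219 + 201 ≈ 236.66 → 237.
Sub-indices: O₃→194, NO₂→110, SO₂→49, CO→15, PM10→124, PM2.5→237. Overall AQI = max = 237; dominant pollutant is PM2.5.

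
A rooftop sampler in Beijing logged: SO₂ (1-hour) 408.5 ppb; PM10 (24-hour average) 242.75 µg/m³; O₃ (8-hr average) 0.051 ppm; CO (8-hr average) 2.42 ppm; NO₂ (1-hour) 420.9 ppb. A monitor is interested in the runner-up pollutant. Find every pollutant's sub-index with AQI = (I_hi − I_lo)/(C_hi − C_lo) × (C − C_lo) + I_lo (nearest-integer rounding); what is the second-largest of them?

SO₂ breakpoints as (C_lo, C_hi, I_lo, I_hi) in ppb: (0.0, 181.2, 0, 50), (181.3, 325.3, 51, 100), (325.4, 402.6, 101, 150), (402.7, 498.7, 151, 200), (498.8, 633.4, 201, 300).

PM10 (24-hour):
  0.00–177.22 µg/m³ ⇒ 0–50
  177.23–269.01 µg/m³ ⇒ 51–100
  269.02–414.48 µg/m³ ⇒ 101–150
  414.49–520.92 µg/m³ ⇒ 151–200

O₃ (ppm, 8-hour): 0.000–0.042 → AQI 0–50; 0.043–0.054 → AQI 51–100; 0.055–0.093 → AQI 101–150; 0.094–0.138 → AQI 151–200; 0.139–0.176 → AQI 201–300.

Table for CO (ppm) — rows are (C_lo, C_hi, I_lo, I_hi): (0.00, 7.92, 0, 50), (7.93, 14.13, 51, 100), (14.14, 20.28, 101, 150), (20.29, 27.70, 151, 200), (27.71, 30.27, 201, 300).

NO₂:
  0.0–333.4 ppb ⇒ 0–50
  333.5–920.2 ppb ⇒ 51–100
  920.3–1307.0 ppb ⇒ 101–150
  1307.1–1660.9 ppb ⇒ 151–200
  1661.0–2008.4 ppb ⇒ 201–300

87

SO₂ 408.5: bracket 402.7–498.7 → index 151–200; slope 49/96.0, offset 5.8.
AQI = 151 + 49/96.0·5.8 ≈ 153.96 ⇒ 154.
PM10: 242.75 lies in 177.23–269.01, so I_lo=51, I_hi=100, C_lo=177.23, C_hi=269.01.
(100−51)/(269.01−177.23) × (242.75−177.23) + 51 = 49/91.78 × 65.52 + 51 ≈ 85.98 → 86.
O₃: 0.051 ∈ [0.043, 0.054] ↔ index [51, 100].
51 + (0.051−0.043)·(100−51)/(0.054−0.043) = 51 + 0.008·49/0.011 ≈ 86.64, so AQI = 87.
CO: 2.42 ∈ [0.00, 7.92] ↔ index [0, 50].
0 + (2.42−0.00)·(50−0)/(7.92−0.00) = 0 + 2.42·50/7.92 ≈ 15.28, so AQI = 15.
NO₂: 420.9 ∈ [333.5, 920.2] ↔ index [51, 100].
51 + (420.9−333.5)·(100−51)/(920.2−333.5) = 51 + 87.4·49/586.7 ≈ 58.30, so AQI = 58.
Sub-indices: SO₂→154, PM10→86, O₃→87, CO→15, NO₂→58. Ranked high→low: 154, 87, 86, 58, 15. Second-highest sub-index = 87.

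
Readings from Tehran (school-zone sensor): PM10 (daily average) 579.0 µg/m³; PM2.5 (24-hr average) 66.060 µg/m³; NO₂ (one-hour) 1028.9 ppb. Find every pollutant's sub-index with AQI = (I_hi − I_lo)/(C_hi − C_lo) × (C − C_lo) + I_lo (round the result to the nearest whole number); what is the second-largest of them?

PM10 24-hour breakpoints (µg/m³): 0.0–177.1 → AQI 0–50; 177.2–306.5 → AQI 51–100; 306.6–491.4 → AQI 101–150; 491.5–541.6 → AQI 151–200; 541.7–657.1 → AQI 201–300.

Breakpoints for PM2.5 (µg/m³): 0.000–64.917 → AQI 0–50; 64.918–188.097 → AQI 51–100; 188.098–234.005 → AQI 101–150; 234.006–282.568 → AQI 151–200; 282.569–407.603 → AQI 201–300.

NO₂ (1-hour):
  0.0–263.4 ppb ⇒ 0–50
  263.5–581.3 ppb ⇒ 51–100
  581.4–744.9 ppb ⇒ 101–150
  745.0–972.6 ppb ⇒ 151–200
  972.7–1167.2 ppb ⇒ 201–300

PM10: 579.0 lies in 541.7–657.1, so I_lo=201, I_hi=300, C_lo=541.7, C_hi=657.1.
(300−201)/(657.1−541.7) × (579.0−541.7) + 201 = 99/115.4 × 37.3 + 201 ≈ 233.00 → 233.
PM2.5: 66.060 ∈ [64.918, 188.097] ↔ index [51, 100].
51 + (66.060−64.918)·(100−51)/(188.097−64.918) = 51 + 1.142·49/123.179 ≈ 51.45, so AQI = 51.
NO₂: row 972.7–1167.2 (AQI 201–300). (300−201)·(1028.9−972.7)/(1167.2−972.7) + 201 = 99·56.2/194.5 + 201 ≈ 229.61 → 230.
Sub-indices: PM10→233, PM2.5→51, NO₂→230. Ranked high→low: 233, 230, 51. Second-highest sub-index = 230.

230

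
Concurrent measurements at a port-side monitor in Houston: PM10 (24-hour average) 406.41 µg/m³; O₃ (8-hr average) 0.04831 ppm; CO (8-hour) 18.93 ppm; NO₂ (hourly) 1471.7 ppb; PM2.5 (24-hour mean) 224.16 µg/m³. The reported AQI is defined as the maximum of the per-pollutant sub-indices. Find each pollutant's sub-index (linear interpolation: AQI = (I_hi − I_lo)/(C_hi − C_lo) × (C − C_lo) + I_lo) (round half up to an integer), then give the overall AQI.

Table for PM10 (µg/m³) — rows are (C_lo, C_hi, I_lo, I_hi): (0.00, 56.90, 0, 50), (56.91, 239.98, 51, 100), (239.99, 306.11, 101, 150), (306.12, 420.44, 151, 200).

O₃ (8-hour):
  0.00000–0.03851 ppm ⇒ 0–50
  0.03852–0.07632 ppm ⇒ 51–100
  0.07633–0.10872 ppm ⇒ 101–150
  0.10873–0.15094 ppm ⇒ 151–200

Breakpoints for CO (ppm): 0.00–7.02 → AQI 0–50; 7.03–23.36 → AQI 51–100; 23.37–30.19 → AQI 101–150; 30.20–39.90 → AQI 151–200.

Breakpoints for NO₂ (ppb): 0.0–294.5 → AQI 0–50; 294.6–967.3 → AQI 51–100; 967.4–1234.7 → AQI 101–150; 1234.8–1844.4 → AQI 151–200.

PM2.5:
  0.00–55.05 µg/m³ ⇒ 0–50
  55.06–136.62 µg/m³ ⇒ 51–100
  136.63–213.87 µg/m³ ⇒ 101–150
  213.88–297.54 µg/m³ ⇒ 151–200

PM10: 406.41 ∈ [306.12, 420.44] ↔ index [151, 200].
151 + (406.41−306.12)·(200−151)/(420.44−306.12) = 151 + 100.29·49/114.32 ≈ 193.99, so AQI = 194.
O₃: 0.04831 lies in 0.03852–0.07632, so I_lo=51, I_hi=100, C_lo=0.03852, C_hi=0.07632.
(100−51)/(0.07632−0.03852) × (0.04831−0.03852) + 51 = 49/0.03780 × 0.00979 + 51 ≈ 63.69 → 64.
CO: 18.93 ∈ [7.03, 23.36] ↔ index [51, 100].
51 + (18.93−7.03)·(100−51)/(23.36−7.03) = 51 + 11.90·49/16.33 ≈ 86.71, so AQI = 87.
NO₂: 1471.7 lies in 1234.8–1844.4, so I_lo=151, I_hi=200, C_lo=1234.8, C_hi=1844.4.
(200−151)/(1844.4−1234.8) × (1471.7−1234.8) + 151 = 49/609.6 × 236.9 + 151 ≈ 170.04 → 170.
PM2.5: 224.16 lies in 213.88–297.54, so I_lo=151, I_hi=200, C_lo=213.88, C_hi=297.54.
(200−151)/(297.54−213.88) × (224.16−213.88) + 151 = 49/83.66 × 10.28 + 151 ≈ 157.02 → 157.
Sub-indices: PM10→194, O₃→64, CO→87, NO₂→170, PM2.5→157. Overall AQI = max = 194; dominant pollutant is PM10.

194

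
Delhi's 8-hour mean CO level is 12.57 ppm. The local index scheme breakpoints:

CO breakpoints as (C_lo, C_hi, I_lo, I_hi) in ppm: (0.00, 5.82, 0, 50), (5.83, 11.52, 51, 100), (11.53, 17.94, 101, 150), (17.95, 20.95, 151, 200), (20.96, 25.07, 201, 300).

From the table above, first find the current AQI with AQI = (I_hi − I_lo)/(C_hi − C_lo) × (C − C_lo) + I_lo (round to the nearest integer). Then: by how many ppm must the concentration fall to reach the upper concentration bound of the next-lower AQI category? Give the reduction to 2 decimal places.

CO 12.57: bracket 11.53–17.94 → index 101–150; slope 49/6.41, offset 1.04.
AQI = 101 + 49/6.41·1.04 ≈ 108.95 ⇒ 109.
Current AQI 109 is in the Unhealthy for Sensitive Groups range (101–150). The next-lower category tops out at AQI 100, whose upper concentration bound is 11.52 ppm.
Reduction needed = 12.57 − 11.52 = 1.05 ppm.

1.05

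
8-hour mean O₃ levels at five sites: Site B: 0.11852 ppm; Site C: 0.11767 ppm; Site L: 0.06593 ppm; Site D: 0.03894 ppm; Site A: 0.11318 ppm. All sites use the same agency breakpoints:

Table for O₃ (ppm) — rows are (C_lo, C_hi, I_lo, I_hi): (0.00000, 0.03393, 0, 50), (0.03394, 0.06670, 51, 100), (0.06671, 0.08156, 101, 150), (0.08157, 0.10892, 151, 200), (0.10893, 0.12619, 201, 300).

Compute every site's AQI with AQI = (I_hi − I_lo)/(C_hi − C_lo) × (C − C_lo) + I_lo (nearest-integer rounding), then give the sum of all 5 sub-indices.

Site B: 0.11852 ∈ [0.10893, 0.12619] ↔ index [201, 300].
201 + (0.11852−0.10893)·(300−201)/(0.12619−0.10893) = 201 + 0.00959·99/0.01726 ≈ 256.01, so AQI = 256.
Site C: 0.11767 lies in 0.10893–0.12619, so I_lo=201, I_hi=300, C_lo=0.10893, C_hi=0.12619.
(300−201)/(0.12619−0.10893) × (0.11767−0.10893) + 201 = 99/0.01726 × 0.00874 + 201 ≈ 251.13 → 251.
Site L: row 0.03394–0.06670 (AQI 51–100). (100−51)·(0.06593−0.03394)/(0.06670−0.03394) + 51 = 49·0.03199/0.03276 + 51 ≈ 98.85 → 99.
Site D: 0.03894 ∈ [0.03394, 0.06670] ↔ index [51, 100].
51 + (0.03894−0.03394)·(100−51)/(0.06670−0.03394) = 51 + 0.00500·49/0.03276 ≈ 58.48, so AQI = 58.
Site A: 0.11318 ∈ [0.10893, 0.12619] ↔ index [201, 300].
201 + (0.11318−0.10893)·(300−201)/(0.12619−0.10893) = 201 + 0.00425·99/0.01726 ≈ 225.38, so AQI = 225.
AQIs: Site B=256, Site C=251, Site L=99, Site D=58, Site A=225. Sum = 256 + 251 + 99 + 58 + 225 = 889.

889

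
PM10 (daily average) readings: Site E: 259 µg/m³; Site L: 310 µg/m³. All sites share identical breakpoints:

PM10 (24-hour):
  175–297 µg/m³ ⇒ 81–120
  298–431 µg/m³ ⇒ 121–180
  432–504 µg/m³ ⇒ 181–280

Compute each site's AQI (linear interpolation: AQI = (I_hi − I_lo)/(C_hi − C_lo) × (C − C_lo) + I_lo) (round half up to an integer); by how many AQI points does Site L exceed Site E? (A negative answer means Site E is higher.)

18

Site E: 259 lies in 175–297, so I_lo=81, I_hi=120, C_lo=175, C_hi=297.
(120−81)/(297−175) × (259−175) + 81 = 39/122 × 84 + 81 ≈ 107.85 → 108.
Site L 310: bracket 298–431 → index 121–180; slope 59/133, offset 12.
AQI = 121 + 59/133·12 ≈ 126.32 ⇒ 126.
AQIs: Site E=108, Site L=126. Site L (126) − Site E (108) = 18.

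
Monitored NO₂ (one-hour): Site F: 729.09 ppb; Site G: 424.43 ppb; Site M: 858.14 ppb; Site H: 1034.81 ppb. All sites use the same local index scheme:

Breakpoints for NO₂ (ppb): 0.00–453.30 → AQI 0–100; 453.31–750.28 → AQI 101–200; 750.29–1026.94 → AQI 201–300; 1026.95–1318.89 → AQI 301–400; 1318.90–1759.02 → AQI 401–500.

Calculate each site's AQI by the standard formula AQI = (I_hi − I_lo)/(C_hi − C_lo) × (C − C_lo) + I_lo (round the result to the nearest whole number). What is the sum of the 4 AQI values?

831

Site F: 729.09 ∈ [453.31, 750.28] ↔ index [101, 200].
101 + (729.09−453.31)·(200−101)/(750.28−453.31) = 101 + 275.78·99/296.97 ≈ 192.94, so AQI = 193.
Site G 424.43: bracket 0.00–453.30 → index 0–100; slope 100/453.30, offset 424.43.
AQI = 0 + 100/453.30·424.43 ≈ 93.63 ⇒ 94.
Site M: 858.14 ∈ [750.29, 1026.94] ↔ index [201, 300].
201 + (858.14−750.29)·(300−201)/(1026.94−750.29) = 201 + 107.85·99/276.65 ≈ 239.59, so AQI = 240.
Site H: row 1026.95–1318.89 (AQI 301–400). (400−301)·(1034.81−1026.95)/(1318.89−1026.95) + 301 = 99·7.86/291.94 + 301 ≈ 303.67 → 304.
AQIs: Site F=193, Site G=94, Site M=240, Site H=304. Sum = 193 + 94 + 240 + 304 = 831.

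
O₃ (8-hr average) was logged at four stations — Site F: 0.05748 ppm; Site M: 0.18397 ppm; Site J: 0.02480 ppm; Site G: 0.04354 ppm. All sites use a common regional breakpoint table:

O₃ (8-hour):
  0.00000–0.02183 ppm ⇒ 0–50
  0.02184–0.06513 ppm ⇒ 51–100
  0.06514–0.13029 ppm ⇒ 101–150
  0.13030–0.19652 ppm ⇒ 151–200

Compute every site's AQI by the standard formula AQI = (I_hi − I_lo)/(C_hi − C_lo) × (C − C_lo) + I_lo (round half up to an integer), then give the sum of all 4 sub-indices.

Site F: row 0.02184–0.06513 (AQI 51–100). (100−51)·(0.05748−0.02184)/(0.06513−0.02184) + 51 = 49·0.03564/0.04329 + 51 ≈ 91.34 → 91.
Site M: row 0.13030–0.19652 (AQI 151–200). (200−151)·(0.18397−0.13030)/(0.19652−0.13030) + 151 = 49·0.05367/0.06622 + 151 ≈ 190.71 → 191.
Site J 0.02480: bracket 0.02184–0.06513 → index 51–100; slope 49/0.04329, offset 0.00296.
AQI = 51 + 49/0.04329·0.00296 ≈ 54.35 ⇒ 54.
Site G: 0.04354 lies in 0.02184–0.06513, so I_lo=51, I_hi=100, C_lo=0.02184, C_hi=0.06513.
(100−51)/(0.06513−0.02184) × (0.04354−0.02184) + 51 = 49/0.04329 × 0.02170 + 51 ≈ 75.56 → 76.
AQIs: Site F=91, Site M=191, Site J=54, Site G=76. Sum = 91 + 191 + 54 + 76 = 412.

412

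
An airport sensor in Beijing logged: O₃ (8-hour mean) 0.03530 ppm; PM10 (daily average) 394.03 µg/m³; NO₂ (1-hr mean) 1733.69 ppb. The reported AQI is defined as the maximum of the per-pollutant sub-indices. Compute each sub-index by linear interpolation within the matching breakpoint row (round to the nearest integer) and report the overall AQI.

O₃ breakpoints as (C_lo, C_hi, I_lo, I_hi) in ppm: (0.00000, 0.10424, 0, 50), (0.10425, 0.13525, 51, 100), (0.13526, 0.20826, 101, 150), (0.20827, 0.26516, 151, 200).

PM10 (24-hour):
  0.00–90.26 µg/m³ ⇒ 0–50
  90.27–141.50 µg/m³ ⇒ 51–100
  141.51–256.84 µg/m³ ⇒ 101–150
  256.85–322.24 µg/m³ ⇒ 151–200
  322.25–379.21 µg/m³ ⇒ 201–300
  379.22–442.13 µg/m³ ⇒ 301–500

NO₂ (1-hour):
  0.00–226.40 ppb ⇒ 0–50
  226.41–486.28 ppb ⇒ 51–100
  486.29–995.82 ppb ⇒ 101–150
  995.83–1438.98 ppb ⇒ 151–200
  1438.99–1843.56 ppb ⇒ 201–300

348

O₃: 0.03530 ∈ [0.00000, 0.10424] ↔ index [0, 50].
0 + (0.03530−0.00000)·(50−0)/(0.10424−0.00000) = 0 + 0.03530·50/0.10424 ≈ 16.93, so AQI = 17.
PM10: row 379.22–442.13 (AQI 301–500). (500−301)·(394.03−379.22)/(442.13−379.22) + 301 = 199·14.81/62.91 + 301 ≈ 347.85 → 348.
NO₂ 1733.69: bracket 1438.99–1843.56 → index 201–300; slope 99/404.57, offset 294.70.
AQI = 201 + 99/404.57·294.70 ≈ 273.11 ⇒ 273.
Sub-indices: O₃→17, PM10→348, NO₂→273. Overall AQI = max = 348; dominant pollutant is PM10.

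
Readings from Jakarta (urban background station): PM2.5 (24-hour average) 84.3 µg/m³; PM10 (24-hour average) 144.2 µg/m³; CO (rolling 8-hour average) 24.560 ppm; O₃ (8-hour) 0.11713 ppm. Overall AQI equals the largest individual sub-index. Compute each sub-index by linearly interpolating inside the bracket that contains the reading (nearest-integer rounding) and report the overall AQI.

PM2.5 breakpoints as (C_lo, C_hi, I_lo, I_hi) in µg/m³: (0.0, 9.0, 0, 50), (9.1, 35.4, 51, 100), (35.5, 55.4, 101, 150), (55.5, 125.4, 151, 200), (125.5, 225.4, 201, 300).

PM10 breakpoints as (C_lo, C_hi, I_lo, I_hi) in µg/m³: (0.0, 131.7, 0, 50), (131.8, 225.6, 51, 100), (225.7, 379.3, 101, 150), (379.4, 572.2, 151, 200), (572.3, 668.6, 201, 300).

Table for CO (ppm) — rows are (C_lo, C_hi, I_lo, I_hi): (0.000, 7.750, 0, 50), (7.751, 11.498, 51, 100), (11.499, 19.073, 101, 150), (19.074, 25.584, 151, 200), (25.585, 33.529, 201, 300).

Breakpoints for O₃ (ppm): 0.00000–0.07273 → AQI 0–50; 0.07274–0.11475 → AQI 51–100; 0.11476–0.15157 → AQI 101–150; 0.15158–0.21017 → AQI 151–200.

192

PM2.5: row 55.5–125.4 (AQI 151–200). (200−151)·(84.3−55.5)/(125.4−55.5) + 151 = 49·28.8/69.9 + 151 ≈ 171.19 → 171.
PM10: 144.2 lies in 131.8–225.6, so I_lo=51, I_hi=100, C_lo=131.8, C_hi=225.6.
(100−51)/(225.6−131.8) × (144.2−131.8) + 51 = 49/93.8 × 12.4 + 51 ≈ 57.48 → 57.
CO: 24.560 ∈ [19.074, 25.584] ↔ index [151, 200].
151 + (24.560−19.074)·(200−151)/(25.584−19.074) = 151 + 5.486·49/6.510 ≈ 192.29, so AQI = 192.
O₃: row 0.11476–0.15157 (AQI 101–150). (150−101)·(0.11713−0.11476)/(0.15157−0.11476) + 101 = 49·0.00237/0.03681 + 101 ≈ 104.15 → 104.
Sub-indices: PM2.5→171, PM10→57, CO→192, O₃→104. Overall AQI = max = 192; dominant pollutant is CO.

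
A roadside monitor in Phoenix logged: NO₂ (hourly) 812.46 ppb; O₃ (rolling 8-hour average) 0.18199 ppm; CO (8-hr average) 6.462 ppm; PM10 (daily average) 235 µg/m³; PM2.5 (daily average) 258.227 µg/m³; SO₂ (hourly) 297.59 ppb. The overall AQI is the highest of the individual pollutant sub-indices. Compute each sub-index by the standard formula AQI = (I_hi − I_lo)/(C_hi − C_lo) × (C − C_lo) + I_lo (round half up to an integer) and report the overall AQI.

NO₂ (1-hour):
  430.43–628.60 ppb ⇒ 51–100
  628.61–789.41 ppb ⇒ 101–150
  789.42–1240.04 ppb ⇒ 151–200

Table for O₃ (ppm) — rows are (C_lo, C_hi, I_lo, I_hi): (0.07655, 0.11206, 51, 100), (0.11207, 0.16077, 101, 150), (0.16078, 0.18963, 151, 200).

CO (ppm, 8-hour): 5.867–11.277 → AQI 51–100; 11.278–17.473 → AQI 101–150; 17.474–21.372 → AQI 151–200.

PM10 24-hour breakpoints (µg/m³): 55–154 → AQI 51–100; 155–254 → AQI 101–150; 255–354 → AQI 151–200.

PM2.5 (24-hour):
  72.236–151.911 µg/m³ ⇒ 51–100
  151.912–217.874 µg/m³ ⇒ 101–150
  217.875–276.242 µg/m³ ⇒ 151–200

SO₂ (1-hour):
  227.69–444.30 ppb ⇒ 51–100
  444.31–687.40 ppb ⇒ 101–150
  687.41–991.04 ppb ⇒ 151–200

187

NO₂: 812.46 lies in 789.42–1240.04, so I_lo=151, I_hi=200, C_lo=789.42, C_hi=1240.04.
(200−151)/(1240.04−789.42) × (812.46−789.42) + 151 = 49/450.62 × 23.04 + 151 ≈ 153.51 → 154.
O₃ 0.18199: bracket 0.16078–0.18963 → index 151–200; slope 49/0.02885, offset 0.02121.
AQI = 151 + 49/0.02885·0.02121 ≈ 187.02 ⇒ 187.
CO: row 5.867–11.277 (AQI 51–100). (100−51)·(6.462−5.867)/(11.277−5.867) + 51 = 49·0.595/5.410 + 51 ≈ 56.39 → 56.
PM10: 235 lies in 155–254, so I_lo=101, I_hi=150, C_lo=155, C_hi=254.
(150−101)/(254−155) × (235−155) + 101 = 49/99 × 80 + 101 ≈ 140.60 → 141.
PM2.5: 258.227 lies in 217.875–276.242, so I_lo=151, I_hi=200, C_lo=217.875, C_hi=276.242.
(200−151)/(276.242−217.875) × (258.227−217.875) + 151 = 49/58.367 × 40.352 + 151 ≈ 184.88 → 185.
SO₂: 297.59 ∈ [227.69, 444.30] ↔ index [51, 100].
51 + (297.59−227.69)·(100−51)/(444.30−227.69) = 51 + 69.90·49/216.61 ≈ 66.81, so AQI = 67.
Sub-indices: NO₂→154, O₃→187, CO→56, PM10→141, PM2.5→185, SO₂→67. Overall AQI = max = 187; dominant pollutant is O₃.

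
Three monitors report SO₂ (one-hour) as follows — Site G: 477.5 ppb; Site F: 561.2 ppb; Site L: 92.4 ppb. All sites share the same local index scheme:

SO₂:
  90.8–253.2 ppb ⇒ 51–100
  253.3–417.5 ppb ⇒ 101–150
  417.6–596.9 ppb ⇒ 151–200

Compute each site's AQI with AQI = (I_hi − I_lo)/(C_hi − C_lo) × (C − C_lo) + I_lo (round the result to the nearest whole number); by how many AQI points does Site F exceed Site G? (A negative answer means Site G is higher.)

Site G: 477.5 ∈ [417.6, 596.9] ↔ index [151, 200].
151 + (477.5−417.6)·(200−151)/(596.9−417.6) = 151 + 59.9·49/179.3 ≈ 167.37, so AQI = 167.
Site F: row 417.6–596.9 (AQI 151–200). (200−151)·(561.2−417.6)/(596.9−417.6) + 151 = 49·143.6/179.3 + 151 ≈ 190.24 → 190.
Site L: row 90.8–253.2 (AQI 51–100). (100−51)·(92.4−90.8)/(253.2−90.8) + 51 = 49·1.6/162.4 + 51 ≈ 51.48 → 51.
AQIs: Site G=167, Site F=190, Site L=51. Site F (190) − Site G (167) = 23.

23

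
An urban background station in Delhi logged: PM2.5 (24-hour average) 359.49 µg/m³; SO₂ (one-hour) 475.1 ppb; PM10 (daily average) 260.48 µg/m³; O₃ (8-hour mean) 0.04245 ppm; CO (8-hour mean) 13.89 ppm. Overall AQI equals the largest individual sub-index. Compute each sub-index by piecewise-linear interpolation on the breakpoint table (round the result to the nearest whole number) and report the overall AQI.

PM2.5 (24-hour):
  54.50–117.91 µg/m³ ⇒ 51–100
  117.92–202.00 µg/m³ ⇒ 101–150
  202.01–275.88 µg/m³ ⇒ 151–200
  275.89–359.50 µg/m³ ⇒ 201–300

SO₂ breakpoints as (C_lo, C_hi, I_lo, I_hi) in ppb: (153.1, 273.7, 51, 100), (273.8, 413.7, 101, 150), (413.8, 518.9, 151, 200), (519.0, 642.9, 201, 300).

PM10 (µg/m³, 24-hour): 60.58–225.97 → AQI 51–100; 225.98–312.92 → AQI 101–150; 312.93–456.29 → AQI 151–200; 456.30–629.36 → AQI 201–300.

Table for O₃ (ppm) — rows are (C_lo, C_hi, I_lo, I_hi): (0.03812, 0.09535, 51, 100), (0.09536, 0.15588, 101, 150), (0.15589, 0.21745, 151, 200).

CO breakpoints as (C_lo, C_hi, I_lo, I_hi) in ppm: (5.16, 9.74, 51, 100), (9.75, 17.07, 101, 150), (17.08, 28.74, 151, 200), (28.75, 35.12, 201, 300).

300

PM2.5 359.49: bracket 275.89–359.50 → index 201–300; slope 99/83.61, offset 83.60.
AQI = 201 + 99/83.61·83.60 ≈ 299.99 ⇒ 300.
SO₂: 475.1 lies in 413.8–518.9, so I_lo=151, I_hi=200, C_lo=413.8, C_hi=518.9.
(200−151)/(518.9−413.8) × (475.1−413.8) + 151 = 49/105.1 × 61.3 + 151 ≈ 179.58 → 180.
PM10: 260.48 ∈ [225.98, 312.92] ↔ index [101, 150].
101 + (260.48−225.98)·(150−101)/(312.92−225.98) = 101 + 34.50·49/86.94 ≈ 120.44, so AQI = 120.
O₃: 0.04245 ∈ [0.03812, 0.09535] ↔ index [51, 100].
51 + (0.04245−0.03812)·(100−51)/(0.09535−0.03812) = 51 + 0.00433·49/0.05723 ≈ 54.71, so AQI = 55.
CO: row 9.75–17.07 (AQI 101–150). (150−101)·(13.89−9.75)/(17.07−9.75) + 101 = 49·4.14/7.32 + 101 ≈ 128.71 → 129.
Sub-indices: PM2.5→300, SO₂→180, PM10→120, O₃→55, CO→129. Overall AQI = max = 300; dominant pollutant is PM2.5.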